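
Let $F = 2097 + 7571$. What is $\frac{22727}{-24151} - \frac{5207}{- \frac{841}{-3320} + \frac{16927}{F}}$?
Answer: $- \frac{1009472988086869}{388398966157} \approx -2599.1$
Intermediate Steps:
$F = 9668$
$\frac{22727}{-24151} - \frac{5207}{- \frac{841}{-3320} + \frac{16927}{F}} = \frac{22727}{-24151} - \frac{5207}{- \frac{841}{-3320} + \frac{16927}{9668}} = 22727 \left(- \frac{1}{24151}\right) - \frac{5207}{\left(-841\right) \left(- \frac{1}{3320}\right) + 16927 \cdot \frac{1}{9668}} = - \frac{22727}{24151} - \frac{5207}{\frac{841}{3320} + \frac{16927}{9668}} = - \frac{22727}{24151} - \frac{5207}{\frac{16082107}{8024440}} = - \frac{22727}{24151} - \frac{41783259080}{16082107} = - \frac{1009472988086869}{388398966157}$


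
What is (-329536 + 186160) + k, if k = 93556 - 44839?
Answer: -94659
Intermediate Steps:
k = 48717
(-329536 + 186160) + k = (-329536 + 186160) + 48717 = -143376 + 48717 = -94659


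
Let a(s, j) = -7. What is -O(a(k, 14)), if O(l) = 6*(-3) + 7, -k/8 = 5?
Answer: 11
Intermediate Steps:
k = -40 (k = -8*5 = -40)
O(l) = -11 (O(l) = -18 + 7 = -11)
-O(a(k, 14)) = -1*(-11) = 11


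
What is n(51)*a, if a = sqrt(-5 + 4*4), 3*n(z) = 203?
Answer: 203*sqrt(11)/3 ≈ 224.43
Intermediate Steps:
n(z) = 203/3 (n(z) = (1/3)*203 = 203/3)
a = sqrt(11) (a = sqrt(-5 + 16) = sqrt(11) ≈ 3.3166)
n(51)*a = 203*sqrt(11)/3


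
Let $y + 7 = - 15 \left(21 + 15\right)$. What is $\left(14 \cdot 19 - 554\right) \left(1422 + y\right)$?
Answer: $-252000$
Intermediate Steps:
$y = -547$ ($y = -7 - 15 \left(21 + 15\right) = -7 - 540 = -547$)
$\left(14 \cdot 19 - 554\right) \left(1422 + y\right) = \left(14 \cdot 19 - 554\right) \left(1422 - 547\right) = \left(266 - 554\right) 875 = \left(-288\right) 875 = -252000$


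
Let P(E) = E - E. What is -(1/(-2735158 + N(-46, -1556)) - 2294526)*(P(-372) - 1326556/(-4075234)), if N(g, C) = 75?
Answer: 4162546383799390202/5573051617211 ≈ 7.4691e+5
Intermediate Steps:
P(E) = 0
-(1/(-2735158 + N(-46, -1556)) - 2294526)*(P(-372) - 1326556/(-4075234)) = -(1/(-2735158 + 75) - 2294526)*(0 - 1326556/(-4075234)) = -(1/(-2735083) - 2294526)*(0 - 1326556*(-1/4075234)) = -(-1/2735083 - 2294526)*(0 + 663278/2037617) = -(-6275719055659)*663278/(2735083*2037617) = -1*(-4162546383799390202/5573051617211) = 4162546383799390202/5573051617211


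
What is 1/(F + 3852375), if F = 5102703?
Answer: 1/8955078 ≈ 1.1167e-7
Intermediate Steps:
1/(F + 3852375) = 1/(5102703 + 3852375) = 1/8955078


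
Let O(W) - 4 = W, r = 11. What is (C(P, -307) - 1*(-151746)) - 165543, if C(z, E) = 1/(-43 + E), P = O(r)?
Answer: -4828951/350 ≈ -13797.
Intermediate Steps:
O(W) = 4 + W
P = 15 (P = 4 + 11 = 15)
(C(P, -307) - 1*(-151746)) - 165543 = (1/(-43 - 307) - 1*(-151746)) - 165543 = (1/(-350) + 151746) - 165543 = (-1/350 + 151746) - 165543 = 53111099/350 - 165543 = -4828951/350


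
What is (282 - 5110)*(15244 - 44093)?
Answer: 139282972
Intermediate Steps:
(282 - 5110)*(15244 - 44093) = -4828*(-28849) = 139282972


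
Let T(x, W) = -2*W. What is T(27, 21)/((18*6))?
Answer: -7/18 ≈ -0.38889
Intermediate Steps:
T(27, 21)/((18*6)) = (-2*21)/((18*6)) = -42/108 = -42*1/108 = -7/18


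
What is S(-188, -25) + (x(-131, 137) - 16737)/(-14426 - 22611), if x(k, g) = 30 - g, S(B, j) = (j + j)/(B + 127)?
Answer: 2879334/2259257 ≈ 1.2745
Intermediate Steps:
S(B, j) = 2*j/(127 + B) (S(B, j) = (2*j)/(127 + B) = 2*j/(127 + B))
S(-188, -25) + (x(-131, 137) - 16737)/(-14426 - 22611) = 2*(-25)/(127 - 188) + ((30 - 1*137) - 16737)/(-14426 - 22611) = 2*(-25)/(-61) + ((30 - 137) - 16737)/(-37037) = 2*(-25)*(-1/61) + (-107 - 16737)*(-1/37037) = 50/61 - 16844*(-1/37037) = 50/61 + 16844/37037 = 2879334/2259257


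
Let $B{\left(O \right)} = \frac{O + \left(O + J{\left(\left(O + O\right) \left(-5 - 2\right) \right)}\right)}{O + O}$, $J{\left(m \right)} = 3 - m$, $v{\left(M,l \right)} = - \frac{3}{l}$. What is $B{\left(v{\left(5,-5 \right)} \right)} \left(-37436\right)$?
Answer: $-393078$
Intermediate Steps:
$B{\left(O \right)} = \frac{3 + 16 O}{2 O}$ ($B{\left(O \right)} = \frac{O - \left(-3 - O + \left(O + O\right) \left(-5 - 2\right)\right)}{O + O} = \frac{O - \left(-3 - O + 2 O \left(-7\right)\right)}{2 O} = \left(O + \left(O - \left(-3 - 14 O\right)\right)\right) \frac{1}{2 O} = \left(O + \left(O + \left(3 + 14 O\right)\right)\right) \frac{1}{2 O} = \left(O + \left(3 + 15 O\right)\right) \frac{1}{2 O} = \left(3 + 16 O\right) \frac{1}{2 O} = \frac{3 + 16 O}{2 O}$)
$B{\left(v{\left(5,-5 \right)} \right)} \left(-37436\right) = \left(8 + \frac{3}{2 \left(- \frac{3}{-5}\right)}\right) \left(-37436\right) = \left(8 + \frac{3}{2 \left(\left(-3\right) \left(- \frac{1}{5}\right)\right)}\right) \left(-37436\right) = \left(8 + \frac{3}{2 \cdot \frac{3}{5}}\right) \left(-37436\right) = \left(8 + \frac{3}{2} \cdot \frac{5}{3}\right) \left(-37436\right) = \left(8 + \frac{5}{2}\right) \left(-37436\right) = \frac{21}{2} \left(-37436\right) = -393078$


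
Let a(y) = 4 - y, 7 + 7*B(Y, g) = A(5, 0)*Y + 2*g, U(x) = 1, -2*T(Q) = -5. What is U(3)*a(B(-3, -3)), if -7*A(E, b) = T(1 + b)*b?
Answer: 41/7 ≈ 5.8571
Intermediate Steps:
T(Q) = 5/2 (T(Q) = -½*(-5) = 5/2)
A(E, b) = -5*b/14
B(Y, g) = -1 + 2*g/7 (B(Y, g) = -1 + ((-5/14*0)*Y + 2*g)/7 = -1 + (0*Y + 2*g)/7 = -1 + (0 + 2*g)/7 = -1 + (2*g)/7 = -1 + 2*g/7)
U(3)*a(B(-3, -3)) = 1*(4 - (-1 + (2/7)*(-3))) = 1*(4 - (-1 - 6/7)) = 1*(4 - 1*(-13/7)) = 1*(4 + 13/7) = 1*(41/7) = 41/7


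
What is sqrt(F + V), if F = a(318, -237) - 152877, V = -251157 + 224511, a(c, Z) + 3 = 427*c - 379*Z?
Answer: sqrt(46083) ≈ 214.67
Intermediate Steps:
a(c, Z) = -3 - 379*Z + 427*c (a(c, Z) = -3 + (427*c - 379*Z) = -3 + (-379*Z + 427*c) = -3 - 379*Z + 427*c)
V = -26646
F = 72729 (F = (-3 - 379*(-237) + 427*318) - 152877 = (-3 + 89823 + 135786) - 152877 = 225606 - 152877 = 72729)
sqrt(F + V) = sqrt(72729 - 26646) = sqrt(46083)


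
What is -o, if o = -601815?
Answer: 601815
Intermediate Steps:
-o = -1*(-601815) = 601815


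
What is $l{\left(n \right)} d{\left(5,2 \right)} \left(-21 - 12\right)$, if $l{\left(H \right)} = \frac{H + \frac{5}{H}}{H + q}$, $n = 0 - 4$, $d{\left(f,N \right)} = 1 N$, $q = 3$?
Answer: $- \frac{693}{2} \approx -346.5$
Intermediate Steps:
$d{\left(f,N \right)} = N$
$n = -4$
$l{\left(H \right)} = \frac{H + \frac{5}{H}}{3 + H}$ ($l{\left(H \right)} = \frac{H + \frac{5}{H}}{H + 3} = \frac{H + \frac{5}{H}}{3 + H}$)
$l{\left(n \right)} d{\left(5,2 \right)} \left(-21 - 12\right) = \frac{5 + \left(-4\right)^{2}}{\left(-4\right) \left(3 - 4\right)} 2 \left(-21 - 12\right) = - \frac{5 + 16}{4 \left(-1\right)} 2 \left(-33\right) = \left(- \frac{1}{4}\right) \left(-1\right) 21 \left(-66\right) = \frac{21}{4} \left(-66\right) = - \frac{693}{2}$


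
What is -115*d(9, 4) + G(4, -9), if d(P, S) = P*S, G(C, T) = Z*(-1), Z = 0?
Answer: -4140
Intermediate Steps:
G(C, T) = 0 (G(C, T) = 0*(-1) = 0)
-115*d(9, 4) + G(4, -9) = -1035*4 + 0 = -115*36 + 0 = -4140 + 0 = -4140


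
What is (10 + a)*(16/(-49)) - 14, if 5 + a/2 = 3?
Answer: -782/49 ≈ -15.959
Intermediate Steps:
a = -4 (a = -10 + 2*3 = -10 + 6 = -4)
(10 + a)*(16/(-49)) - 14 = (10 - 4)*(16/(-49)) - 14 = 6*(16*(-1/49)) - 14 = 6*(-16/49) - 14 = -96/49 - 14 = -782/49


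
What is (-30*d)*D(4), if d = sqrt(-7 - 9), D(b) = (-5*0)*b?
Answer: 0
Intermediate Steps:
D(b) = 0 (D(b) = 0*b = 0)
d = 4*I (d = sqrt(-16) = 4*I ≈ 4.0*I)
(-30*d)*D(4) = -120*I*0 = 0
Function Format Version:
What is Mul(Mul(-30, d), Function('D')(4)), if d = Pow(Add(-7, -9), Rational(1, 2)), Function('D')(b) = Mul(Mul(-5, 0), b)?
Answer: 0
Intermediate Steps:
Function('D')(b) = 0 (Function('D')(b) = Mul(0, b) = 0)
d = Mul(4, I) (d = Pow(-16, Rational(1, 2)) = Mul(4, I) ≈ Mul(4.0000, I))
Mul(Mul(-30, d), Function('D')(4)) = Mul(Mul(-30, Mul(4, I)), 0) = Mul(Mul(-120, I), 0) = 0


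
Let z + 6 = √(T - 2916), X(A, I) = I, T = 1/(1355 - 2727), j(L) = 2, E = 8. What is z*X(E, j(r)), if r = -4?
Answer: -12 + I*√28005271/49 ≈ -12.0 + 108.0*I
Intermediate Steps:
T = -1/1372 (T = 1/(-1372) = -1/1372 ≈ -0.00072886)
z = -6 + I*√28005271/98 (z = -6 + √(-1/1372 - 2916) = -6 + √(-4000753/1372) = -6 + I*√28005271/98 ≈ -6.0 + 54.0*I)
z*X(E, j(r)) = (-6 + I*√28005271/98)*2 = -12 + I*√28005271/49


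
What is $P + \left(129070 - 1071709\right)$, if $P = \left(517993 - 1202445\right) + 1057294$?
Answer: $-569797$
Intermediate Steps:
$P = 372842$ ($P = -684452 + 1057294 = 372842$)
$P + \left(129070 - 1071709\right) = 372842 + \left(129070 - 1071709\right) = 372842 - 942639 = -569797$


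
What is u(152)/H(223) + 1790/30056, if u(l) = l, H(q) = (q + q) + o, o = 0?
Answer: 1341713/3351244 ≈ 0.40036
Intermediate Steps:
H(q) = 2*q (H(q) = (q + q) + 0 = 2*q + 0 = 2*q)
u(152)/H(223) + 1790/30056 = 152/((2*223)) + 1790/30056 = 152/446 + 1790*(1/30056) = 152*(1/446) + 895/15028 = 76/223 + 895/15028 = 1341713/3351244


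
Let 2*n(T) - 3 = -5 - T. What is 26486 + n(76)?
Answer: 26447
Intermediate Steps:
n(T) = -1 - T/2 (n(T) = 3/2 + (-5 - T)/2 = 3/2 + (-5/2 - T/2) = -1 - T/2)
26486 + n(76) = 26486 + (-1 - 1/2*76) = 26486 + (-1 - 38) = 26486 - 39 = 26447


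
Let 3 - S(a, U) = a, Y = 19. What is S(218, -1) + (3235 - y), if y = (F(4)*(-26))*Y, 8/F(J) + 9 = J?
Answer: 11148/5 ≈ 2229.6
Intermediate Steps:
S(a, U) = 3 - a
F(J) = 8/(-9 + J)
y = 3952/5 (y = ((8/(-9 + 4))*(-26))*19 = ((8/(-5))*(-26))*19 = ((8*(-1/5))*(-26))*19 = -8/5*(-26)*19 = (208/5)*19 = 3952/5 ≈ 790.40)
S(218, -1) + (3235 - y) = (3 - 1*218) + (3235 - 1*3952/5) = (3 - 218) + (3235 - 3952/5) = -215 + 12223/5 = 11148/5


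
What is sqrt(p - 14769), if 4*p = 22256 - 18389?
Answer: I*sqrt(55209)/2 ≈ 117.48*I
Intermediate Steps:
p = 3867/4 (p = (22256 - 18389)/4 = (1/4)*3867 = 3867/4 ≈ 966.75)
sqrt(p - 14769) = sqrt(3867/4 - 14769) = sqrt(-55209/4) = I*sqrt(55209)/2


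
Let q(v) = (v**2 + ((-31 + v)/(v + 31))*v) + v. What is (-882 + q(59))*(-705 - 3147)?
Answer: -51546608/5 ≈ -1.0309e+7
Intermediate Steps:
q(v) = v + v**2 + v*(-31 + v)/(31 + v) (q(v) = (v**2 + ((-31 + v)/(31 + v))*v) + v = (v**2 + v*(-31 + v)/(31 + v)) + v = v + v**2 + v*(-31 + v)/(31 + v))
(-882 + q(59))*(-705 - 3147) = (-882 + 59**2*(33 + 59)/(31 + 59))*(-705 - 3147) = (-882 + 3481*92/90)*(-3852) = (-882 + 3481*(1/90)*92)*(-3852) = (-882 + 160126/45)*(-3852) = (120436/45)*(-3852) = -51546608/5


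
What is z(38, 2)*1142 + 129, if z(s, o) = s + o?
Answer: 45809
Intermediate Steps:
z(s, o) = o + s
z(38, 2)*1142 + 129 = (2 + 38)*1142 + 129 = 40*1142 + 129 = 45680 + 129 = 45809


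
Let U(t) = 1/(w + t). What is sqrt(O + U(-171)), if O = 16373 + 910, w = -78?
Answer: sqrt(1071563034)/249 ≈ 131.46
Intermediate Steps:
O = 17283
U(t) = 1/(-78 + t)
sqrt(O + U(-171)) = sqrt(17283 + 1/(-78 - 171)) = sqrt(17283 + 1/(-249)) = sqrt(17283 - 1/249) = sqrt(4303466/249) = sqrt(1071563034)/249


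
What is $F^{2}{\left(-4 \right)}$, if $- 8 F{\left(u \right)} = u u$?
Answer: $4$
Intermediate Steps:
$F{\left(u \right)} = - \frac{u^{2}}{8}$ ($F{\left(u \right)} = - \frac{u u}{8} = - \frac{u^{2}}{8}$)
$F^{2}{\left(-4 \right)} = \left(- \frac{\left(-4\right)^{2}}{8}\right)^{2} = \left(\left(- \frac{1}{8}\right) 16\right)^{2} = \left(-2\right)^{2} = 4$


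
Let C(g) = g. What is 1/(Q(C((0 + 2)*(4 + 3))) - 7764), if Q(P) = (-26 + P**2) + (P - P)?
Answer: -1/7594 ≈ -0.00013168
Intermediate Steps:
Q(P) = -26 + P**2 (Q(P) = (-26 + P**2) + 0 = -26 + P**2)
1/(Q(C((0 + 2)*(4 + 3))) - 7764) = 1/((-26 + ((0 + 2)*(4 + 3))**2) - 7764) = 1/((-26 + (2*7)**2) - 7764) = 1/((-26 + 14**2) - 7764) = 1/((-26 + 196) - 7764) = 1/(170 - 7764) = 1/(-7594) = -1/7594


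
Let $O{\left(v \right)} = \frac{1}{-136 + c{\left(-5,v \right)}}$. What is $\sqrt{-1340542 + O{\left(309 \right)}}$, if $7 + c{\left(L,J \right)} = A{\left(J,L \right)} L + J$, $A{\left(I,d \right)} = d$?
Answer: $\frac{i \sqrt{48904312511}}{191} \approx 1157.8 i$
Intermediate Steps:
$c{\left(L,J \right)} = -7 + J + L^{2}$ ($c{\left(L,J \right)} = -7 + \left(L L + J\right) = -7 + \left(L^{2} + J\right) = -7 + \left(J + L^{2}\right) = -7 + J + L^{2}$)
$O{\left(v \right)} = \frac{1}{-118 + v}$ ($O{\left(v \right)} = \frac{1}{-136 + \left(-7 + v + \left(-5\right)^{2}\right)} = \frac{1}{-136 + \left(-7 + v + 25\right)} = \frac{1}{-136 + \left(18 + v\right)} = \frac{1}{-118 + v}$)
$\sqrt{-1340542 + O{\left(309 \right)}} = \sqrt{-1340542 + \frac{1}{-118 + 309}} = \sqrt{-1340542 + \frac{1}{191}} = \sqrt{- \frac{256043521}{191}} = \frac{i \sqrt{48904312511}}{191}$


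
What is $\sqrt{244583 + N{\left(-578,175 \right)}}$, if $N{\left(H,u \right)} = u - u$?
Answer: $\sqrt{244583} \approx 494.55$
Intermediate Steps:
$N{\left(H,u \right)} = 0$
$\sqrt{244583 + N{\left(-578,175 \right)}} = \sqrt{244583 + 0} = \sqrt{244583}$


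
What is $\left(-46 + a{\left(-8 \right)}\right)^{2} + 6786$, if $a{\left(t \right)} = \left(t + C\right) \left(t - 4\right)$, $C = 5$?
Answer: $6886$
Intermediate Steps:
$a{\left(t \right)} = \left(-4 + t\right) \left(5 + t\right)$ ($a{\left(t \right)} = \left(t + 5\right) \left(t - 4\right) = \left(5 + t\right) \left(-4 + t\right) = \left(-4 + t\right) \left(5 + t\right)$)
$\left(-46 + a{\left(-8 \right)}\right)^{2} + 6786 = \left(-46 - \left(28 - 64\right)\right)^{2} + 6786 = \left(-46 - -36\right)^{2} + 6786 = \left(-46 + 36\right)^{2} + 6786 = \left(-10\right)^{2} + 6786 = 100 + 6786 = 6886$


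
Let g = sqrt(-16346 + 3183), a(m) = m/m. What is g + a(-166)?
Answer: 1 + I*sqrt(13163) ≈ 1.0 + 114.73*I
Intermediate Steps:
a(m) = 1
g = I*sqrt(13163) (g = sqrt(-13163) = I*sqrt(13163) ≈ 114.73*I)
g + a(-166) = I*sqrt(13163) + 1 = 1 + I*sqrt(13163)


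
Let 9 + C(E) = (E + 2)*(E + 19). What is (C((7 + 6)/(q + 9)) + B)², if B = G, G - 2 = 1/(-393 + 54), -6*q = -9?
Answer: 8507267225284/2483327889 ≈ 3425.8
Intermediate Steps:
q = 3/2 (q = -⅙*(-9) = 3/2 ≈ 1.5000)
G = 677/339 (G = 2 + 1/(-393 + 54) = 2 + 1/(-339) = 2 - 1/339 = 677/339 ≈ 1.9970)
C(E) = -9 + (2 + E)*(19 + E) (C(E) = -9 + (E + 2)*(E + 19) = -9 + (2 + E)*(19 + E))
B = 677/339 ≈ 1.9970
(C((7 + 6)/(q + 9)) + B)² = ((29 + ((7 + 6)/(3/2 + 9))² + 21*((7 + 6)/(3/2 + 9))) + 677/339)² = ((29 + (13/(21/2))² + 21*(13/(21/2))) + 677/339)² = ((29 + (13*(2/21))² + 21*(13*(2/21))) + 677/339)² = ((29 + (26/21)² + 21*(26/21)) + 677/339)² = ((29 + 676/441 + 26) + 677/339)² = (24931/441 + 677/339)² = (2916722/49833)² = 8507267225284/2483327889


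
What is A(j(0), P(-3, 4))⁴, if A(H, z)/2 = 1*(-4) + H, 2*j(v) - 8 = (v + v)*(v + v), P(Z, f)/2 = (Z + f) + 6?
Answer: 0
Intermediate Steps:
P(Z, f) = 12 + 2*Z + 2*f (P(Z, f) = 2*((Z + f) + 6) = 2*(6 + Z + f) = 12 + 2*Z + 2*f)
j(v) = 4 + 2*v² (j(v) = 4 + ((v + v)*(v + v))/2 = 4 + ((2*v)*(2*v))/2 = 4 + (4*v²)/2 = 4 + 2*v²)
A(H, z) = -8 + 2*H (A(H, z) = 2*(1*(-4) + H) = 2*(-4 + H) = -8 + 2*H)
A(j(0), P(-3, 4))⁴ = (-8 + 2*(4 + 2*0²))⁴ = (-8 + 2*(4 + 2*0))⁴ = (-8 + 2*(4 + 0))⁴ = (-8 + 2*4)⁴ = (-8 + 8)⁴ = 0⁴ = 0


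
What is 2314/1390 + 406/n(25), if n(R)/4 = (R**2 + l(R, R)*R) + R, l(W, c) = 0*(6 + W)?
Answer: 329037/180700 ≈ 1.8209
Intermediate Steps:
l(W, c) = 0
n(R) = 4*R + 4*R**2 (n(R) = 4*((R**2 + 0*R) + R) = 4*((R**2 + 0) + R) = 4*(R**2 + R) = 4*(R + R**2) = 4*R + 4*R**2)
2314/1390 + 406/n(25) = 2314/1390 + 406/((4*25*(1 + 25))) = 2314*(1/1390) + 406/((4*25*26)) = 1157/695 + 406/2600 = 1157/695 + 406*(1/2600) = 1157/695 + 203/1300 = 329037/180700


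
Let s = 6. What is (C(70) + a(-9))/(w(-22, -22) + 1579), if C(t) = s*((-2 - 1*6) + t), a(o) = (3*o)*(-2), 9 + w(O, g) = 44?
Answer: 71/269 ≈ 0.26394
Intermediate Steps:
w(O, g) = 35 (w(O, g) = -9 + 44 = 35)
a(o) = -6*o
C(t) = -48 + 6*t (C(t) = 6*((-2 - 1*6) + t) = 6*((-2 - 6) + t) = 6*(-8 + t) = -48 + 6*t)
(C(70) + a(-9))/(w(-22, -22) + 1579) = ((-48 + 6*70) - 6*(-9))/(35 + 1579) = ((-48 + 420) + 54)/1614 = (372 + 54)*(1/1614) = 426*(1/1614) = 71/269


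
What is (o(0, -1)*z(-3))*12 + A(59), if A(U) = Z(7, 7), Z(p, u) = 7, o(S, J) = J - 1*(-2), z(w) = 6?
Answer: 79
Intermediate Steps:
o(S, J) = 2 + J (o(S, J) = J + 2 = 2 + J)
A(U) = 7
(o(0, -1)*z(-3))*12 + A(59) = ((2 - 1)*6)*12 + 7 = (1*6)*12 + 7 = 6*12 + 7 = 72 + 7 = 79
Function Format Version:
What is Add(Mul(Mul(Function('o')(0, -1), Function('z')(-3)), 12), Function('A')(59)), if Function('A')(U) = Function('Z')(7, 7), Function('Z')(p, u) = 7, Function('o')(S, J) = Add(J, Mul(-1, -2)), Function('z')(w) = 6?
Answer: 79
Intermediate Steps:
Function('o')(S, J) = Add(2, J) (Function('o')(S, J) = Add(J, 2) = Add(2, J))
Function('A')(U) = 7
Add(Mul(Mul(Function('o')(0, -1), Function('z')(-3)), 12), Function('A')(59)) = Add(Mul(Mul(Add(2, -1), 6), 12), 7) = Add(Mul(Mul(1, 6), 12), 7) = Add(Mul(6, 12), 7) = Add(72, 7) = 79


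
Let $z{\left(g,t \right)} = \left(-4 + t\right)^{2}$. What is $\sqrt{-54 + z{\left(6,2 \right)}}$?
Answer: $5 i \sqrt{2} \approx 7.0711 i$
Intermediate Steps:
$\sqrt{-54 + z{\left(6,2 \right)}} = \sqrt{-54 + \left(-4 + 2\right)^{2}} = \sqrt{-54 + \left(-2\right)^{2}} = \sqrt{-54 + 4} = \sqrt{-50} = 5 i \sqrt{2}$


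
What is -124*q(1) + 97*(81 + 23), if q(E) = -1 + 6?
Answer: 9468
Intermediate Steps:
q(E) = 5
-124*q(1) + 97*(81 + 23) = -124*5 + 97*(81 + 23) = -620 + 97*104 = -620 + 10088 = 9468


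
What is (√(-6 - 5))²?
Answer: -11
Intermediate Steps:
(√(-6 - 5))² = (√(-11))² = (I*√11)² = -11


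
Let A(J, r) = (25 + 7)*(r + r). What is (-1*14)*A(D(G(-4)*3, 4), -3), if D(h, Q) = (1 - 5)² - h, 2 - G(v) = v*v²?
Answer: 2688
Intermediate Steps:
G(v) = 2 - v³ (G(v) = 2 - v*v² = 2 - v³)
D(h, Q) = 16 - h (D(h, Q) = (-4)² - h = 16 - h)
A(J, r) = 64*r (A(J, r) = 32*(2*r) = 64*r)
(-1*14)*A(D(G(-4)*3, 4), -3) = (-1*14)*(64*(-3)) = -14*(-192) = 2688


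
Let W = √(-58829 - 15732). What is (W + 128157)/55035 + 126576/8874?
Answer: 150062507/9044085 + I*√74561/55035 ≈ 16.592 + 0.0049615*I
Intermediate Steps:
W = I*√74561 (W = √(-74561) = I*√74561 ≈ 273.06*I)
(W + 128157)/55035 + 126576/8874 = (I*√74561 + 128157)/55035 + 126576/8874 = (128157 + I*√74561)*(1/55035) + 126576*(1/8874) = (42719/18345 + I*√74561/55035) + 7032/493 = 150062507/9044085 + I*√74561/55035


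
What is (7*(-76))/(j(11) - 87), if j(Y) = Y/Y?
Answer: 266/43 ≈ 6.1860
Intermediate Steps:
j(Y) = 1
(7*(-76))/(j(11) - 87) = (7*(-76))/(1 - 87) = -532/(-86) = -532*(-1/86) = 266/43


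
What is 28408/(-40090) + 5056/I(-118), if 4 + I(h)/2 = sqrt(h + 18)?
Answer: -51085676/581305 - 6320*I/29 ≈ -87.881 - 217.93*I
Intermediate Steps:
I(h) = -8 + 2*sqrt(18 + h) (I(h) = -8 + 2*sqrt(h + 18) = -8 + 2*sqrt(18 + h))
28408/(-40090) + 5056/I(-118) = 28408/(-40090) + 5056/(-8 + 2*sqrt(18 - 118)) = 28408*(-1/40090) + 5056/(-8 + 2*sqrt(-100)) = -14204/20045 + 5056/(-8 + 2*(10*I)) = -14204/20045 + 5056/(-8 + 20*I) = -14204/20045 + 5056*((-8 - 20*I)/464) = -14204/20045 + 316*(-8 - 20*I)/29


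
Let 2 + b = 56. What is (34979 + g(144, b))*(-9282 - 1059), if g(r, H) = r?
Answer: -363206943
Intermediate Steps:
b = 54 (b = -2 + 56 = 54)
(34979 + g(144, b))*(-9282 - 1059) = (34979 + 144)*(-9282 - 1059) = 35123*(-10341) = -363206943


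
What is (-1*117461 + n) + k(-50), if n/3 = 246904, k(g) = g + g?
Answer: 623151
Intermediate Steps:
k(g) = 2*g
n = 740712 (n = 3*246904 = 740712)
(-1*117461 + n) + k(-50) = (-1*117461 + 740712) + 2*(-50) = (-117461 + 740712) - 100 = 623251 - 100 = 623151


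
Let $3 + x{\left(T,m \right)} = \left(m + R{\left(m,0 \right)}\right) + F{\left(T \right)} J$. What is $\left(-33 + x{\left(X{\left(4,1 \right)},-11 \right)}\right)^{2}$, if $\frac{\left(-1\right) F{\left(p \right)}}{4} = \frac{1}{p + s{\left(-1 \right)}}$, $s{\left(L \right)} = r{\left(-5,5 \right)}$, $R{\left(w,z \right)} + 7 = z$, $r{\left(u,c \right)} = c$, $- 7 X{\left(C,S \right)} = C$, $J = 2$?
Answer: $\frac{2992900}{961} \approx 3114.4$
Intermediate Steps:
$X{\left(C,S \right)} = - \frac{C}{7}$
$R{\left(w,z \right)} = -7 + z$
$s{\left(L \right)} = 5$
$F{\left(p \right)} = - \frac{4}{5 + p}$ ($F{\left(p \right)} = - \frac{4}{p + 5} = - \frac{4}{5 + p}$)
$x{\left(T,m \right)} = -10 + m - \frac{8}{5 + T}$ ($x{\left(T,m \right)} = -3 + \left(\left(m + \left(-7 + 0\right)\right) + - \frac{4}{5 + T} 2\right) = -3 - \left(7 - m + \frac{8}{5 + T}\right) = -10 + m - \frac{8}{5 + T}$)
$\left(-33 + x{\left(X{\left(4,1 \right)},-11 \right)}\right)^{2} = \left(-33 + \frac{-8 + \left(-10 - 11\right) \left(5 - \frac{4}{7}\right)}{5 - \frac{4}{7}}\right)^{2} = \left(-33 + \frac{-8 - 21 \left(5 - \frac{4}{7}\right)}{5 - \frac{4}{7}}\right)^{2} = \left(-33 + \frac{-8 - 93}{\frac{31}{7}}\right)^{2} = \left(-33 + \frac{7 \left(-8 - 93\right)}{31}\right)^{2} = \left(-33 + \frac{7}{31} \left(-101\right)\right)^{2} = \left(-33 - \frac{707}{31}\right)^{2} = \left(- \frac{1730}{31}\right)^{2} = \frac{2992900}{961}$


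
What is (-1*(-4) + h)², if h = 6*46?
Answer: 78400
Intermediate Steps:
h = 276
(-1*(-4) + h)² = (-1*(-4) + 276)² = (4 + 276)² = 280² = 78400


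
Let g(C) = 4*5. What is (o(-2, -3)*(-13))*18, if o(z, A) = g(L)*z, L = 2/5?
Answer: 9360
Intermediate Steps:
L = 2/5 (L = 2*(1/5) = 2/5 ≈ 0.40000)
g(C) = 20
o(z, A) = 20*z
(o(-2, -3)*(-13))*18 = ((20*(-2))*(-13))*18 = -40*(-13)*18 = 520*18 = 9360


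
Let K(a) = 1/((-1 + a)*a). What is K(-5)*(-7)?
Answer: -7/30 ≈ -0.23333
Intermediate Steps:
K(a) = 1/(a*(-1 + a))
K(-5)*(-7) = (1/((-5)*(-1 - 5)))*(-7) = -⅕/(-6)*(-7) = -⅕*(-⅙)*(-7) = (1/30)*(-7) = -7/30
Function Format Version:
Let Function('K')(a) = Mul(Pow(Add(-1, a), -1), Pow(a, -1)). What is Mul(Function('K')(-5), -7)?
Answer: Rational(-7, 30) ≈ -0.23333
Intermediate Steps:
Function('K')(a) = Mul(Pow(a, -1), Pow(Add(-1, a), -1))
Mul(Function('K')(-5), -7) = Mul(Mul(Pow(-5, -1), Pow(Add(-1, -5), -1)), -7) = Mul(Mul(Rational(-1, 5), Pow(-6, -1)), -7) = Mul(Mul(Rational(-1, 5), Rational(-1, 6)), -7) = Mul(Rational(1, 30), -7) = Rational(-7, 30)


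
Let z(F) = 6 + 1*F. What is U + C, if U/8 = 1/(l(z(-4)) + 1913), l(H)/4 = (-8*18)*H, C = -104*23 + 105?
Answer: -1740399/761 ≈ -2287.0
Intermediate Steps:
z(F) = 6 + F
C = -2287 (C = -2392 + 105 = -2287)
l(H) = -576*H (l(H) = 4*((-8*18)*H) = 4*(-144*H) = -576*H)
U = 8/761 (U = 8/(-576*(6 - 4) + 1913) = 8/(-576*2 + 1913) = 8/(-1152 + 1913) = 8/761 ≈ 0.010512)
U + C = 8/761 - 2287 = -1740399/761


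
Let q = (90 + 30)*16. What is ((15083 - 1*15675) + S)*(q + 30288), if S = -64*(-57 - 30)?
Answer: 160267008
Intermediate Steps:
q = 1920 (q = 120*16 = 1920)
S = 5568 (S = -64*(-87) = 5568)
((15083 - 1*15675) + S)*(q + 30288) = ((15083 - 1*15675) + 5568)*(1920 + 30288) = ((15083 - 15675) + 5568)*32208 = (-592 + 5568)*32208 = 4976*32208 = 160267008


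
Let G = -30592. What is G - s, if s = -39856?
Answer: 9264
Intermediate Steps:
G - s = -30592 - 1*(-39856) = -30592 + 39856 = 9264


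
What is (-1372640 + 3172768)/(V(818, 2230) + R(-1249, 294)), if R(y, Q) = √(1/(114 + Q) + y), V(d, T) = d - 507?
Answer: 228414641664/39971759 - 3600256*I*√51978282/39971759 ≈ 5714.4 - 649.37*I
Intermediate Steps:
V(d, T) = -507 + d
R(y, Q) = √(y + 1/(114 + Q))
(-1372640 + 3172768)/(V(818, 2230) + R(-1249, 294)) = (-1372640 + 3172768)/((-507 + 818) + √((1 - 1249*(114 + 294))/(114 + 294))) = 1800128/(311 + √((1 - 1249*408)/408)) = 1800128/(311 + √((1 - 509592)/408)) = 1800128/(311 + √((1/408)*(-509591))) = 1800128/(311 + √(-509591/408)) = 1800128/(311 + I*√51978282/204)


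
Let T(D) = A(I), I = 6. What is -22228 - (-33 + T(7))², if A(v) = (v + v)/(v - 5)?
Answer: -22669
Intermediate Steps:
A(v) = 2*v/(-5 + v) (A(v) = (2*v)/(-5 + v) = 2*v/(-5 + v))
T(D) = 12 (T(D) = 2*6/(-5 + 6) = 2*6/1 = 2*6*1 = 12)
-22228 - (-33 + T(7))² = -22228 - (-33 + 12)² = -22228 - 1*(-21)² = -22228 - 1*441 = -22228 - 441 = -22669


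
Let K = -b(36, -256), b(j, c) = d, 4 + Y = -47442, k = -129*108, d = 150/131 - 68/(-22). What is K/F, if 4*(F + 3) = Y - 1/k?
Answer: 340163712/952767376055 ≈ 0.00035703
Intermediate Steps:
d = 6104/1441 (d = 150*(1/131) - 68*(-1/22) = 150/131 + 34/11 = 6104/1441 ≈ 4.2359)
k = -13932
Y = -47446 (Y = -4 - 47442 = -47446)
b(j, c) = 6104/1441
F = -661184855/55728 (F = -3 + (-47446 - 1/(-13932))/4 = -3 + (-47446 - 1*(-1/13932))/4 = -3 + (-47446 + 1/13932)/4 = -3 + (¼)*(-661017671/13932) = -3 - 661017671/55728 = -661184855/55728 ≈ -11865.)
K = -6104/1441 (K = -1*6104/1441 = -6104/1441 ≈ -4.2359)
K/F = -6104/(1441*(-661184855/55728)) = -6104/1441*(-55728/661184855) = 340163712/952767376055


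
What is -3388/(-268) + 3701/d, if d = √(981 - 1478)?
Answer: 847/67 - 3701*I*√497/497 ≈ 12.642 - 166.01*I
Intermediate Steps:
d = I*√497 (d = √(-497) = I*√497 ≈ 22.293*I)
-3388/(-268) + 3701/d = -3388/(-268) + 3701/((I*√497)) = -3388*(-1/268) + 3701*(-I*√497/497) = 847/67 - 3701*I*√497/497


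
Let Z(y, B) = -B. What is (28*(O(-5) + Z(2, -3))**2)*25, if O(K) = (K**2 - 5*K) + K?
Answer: 1612800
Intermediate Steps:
O(K) = K**2 - 4*K
(28*(O(-5) + Z(2, -3))**2)*25 = (28*(-5*(-4 - 5) - 1*(-3))**2)*25 = (28*(-5*(-9) + 3)**2)*25 = (28*(45 + 3)**2)*25 = (28*48**2)*25 = (28*2304)*25 = 64512*25 = 1612800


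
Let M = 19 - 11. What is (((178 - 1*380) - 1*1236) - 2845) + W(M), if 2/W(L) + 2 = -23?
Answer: -107077/25 ≈ -4283.1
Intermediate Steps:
M = 8
W(L) = -2/25 (W(L) = 2/(-2 - 23) = 2/(-25) = 2*(-1/25) = -2/25)
(((178 - 1*380) - 1*1236) - 2845) + W(M) = (((178 - 1*380) - 1*1236) - 2845) - 2/25 = (((178 - 380) - 1236) - 2845) - 2/25 = ((-202 - 1236) - 2845) - 2/25 = (-1438 - 2845) - 2/25 = -4283 - 2/25 = -107077/25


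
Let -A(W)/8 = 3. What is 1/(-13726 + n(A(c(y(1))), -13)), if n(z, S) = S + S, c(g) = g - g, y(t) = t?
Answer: -1/13752 ≈ -7.2717e-5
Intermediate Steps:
c(g) = 0
A(W) = -24 (A(W) = -8*3 = -24)
n(z, S) = 2*S
1/(-13726 + n(A(c(y(1))), -13)) = 1/(-13726 + 2*(-13)) = 1/(-13726 - 26) = 1/(-13752) = -1/13752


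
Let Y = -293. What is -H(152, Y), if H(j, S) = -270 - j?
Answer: 422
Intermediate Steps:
-H(152, Y) = -(-270 - 1*152) = -(-270 - 152) = -1*(-422) = 422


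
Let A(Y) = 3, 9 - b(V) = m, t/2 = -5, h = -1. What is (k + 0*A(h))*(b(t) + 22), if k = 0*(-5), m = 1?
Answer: 0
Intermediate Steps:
t = -10 (t = 2*(-5) = -10)
b(V) = 8 (b(V) = 9 - 1*1 = 9 - 1 = 8)
k = 0
(k + 0*A(h))*(b(t) + 22) = (0 + 0*3)*(8 + 22) = (0 + 0)*30 = 0*30 = 0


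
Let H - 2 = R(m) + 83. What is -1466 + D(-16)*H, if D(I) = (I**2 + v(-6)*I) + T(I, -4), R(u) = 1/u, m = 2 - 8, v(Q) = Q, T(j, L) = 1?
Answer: 170881/6 ≈ 28480.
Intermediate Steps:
m = -6
D(I) = 1 + I**2 - 6*I (D(I) = (I**2 - 6*I) + 1 = 1 + I**2 - 6*I)
H = 509/6 (H = 2 + (1/(-6) + 83) = 2 + (-1/6 + 83) = 2 + 497/6 = 509/6 ≈ 84.833)
-1466 + D(-16)*H = -1466 + (1 + (-16)**2 - 6*(-16))*(509/6) = -1466 + (1 + 256 + 96)*(509/6) = -1466 + 353*(509/6) = -1466 + 179677/6 = 170881/6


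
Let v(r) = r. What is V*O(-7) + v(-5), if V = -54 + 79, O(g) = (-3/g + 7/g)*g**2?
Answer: -705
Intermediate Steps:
O(g) = 4*g (O(g) = (4/g)*g**2 = 4*g)
V = 25
V*O(-7) + v(-5) = 25*(4*(-7)) - 5 = 25*(-28) - 5 = -700 - 5 = -705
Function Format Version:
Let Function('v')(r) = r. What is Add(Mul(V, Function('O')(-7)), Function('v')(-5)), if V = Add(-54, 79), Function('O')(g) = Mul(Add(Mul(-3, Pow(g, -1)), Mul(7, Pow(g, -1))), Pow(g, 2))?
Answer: -705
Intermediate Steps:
Function('O')(g) = Mul(4, g) (Function('O')(g) = Mul(Mul(4, Pow(g, -1)), Pow(g, 2)) = Mul(4, g))
V = 25
Add(Mul(V, Function('O')(-7)), Function('v')(-5)) = Add(Mul(25, Mul(4, -7)), -5) = Add(Mul(25, -28), -5) = Add(-700, -5) = -705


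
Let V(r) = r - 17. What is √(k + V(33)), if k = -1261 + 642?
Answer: 3*I*√67 ≈ 24.556*I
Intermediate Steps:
k = -619
V(r) = -17 + r
√(k + V(33)) = √(-619 + (-17 + 33)) = √(-619 + 16) = √(-603) = 3*I*√67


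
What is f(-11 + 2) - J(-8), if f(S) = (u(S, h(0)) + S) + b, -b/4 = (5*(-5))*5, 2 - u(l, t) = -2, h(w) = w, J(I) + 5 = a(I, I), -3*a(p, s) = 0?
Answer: 500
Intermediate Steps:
a(p, s) = 0 (a(p, s) = -⅓*0 = 0)
J(I) = -5 (J(I) = -5 + 0 = -5)
u(l, t) = 4 (u(l, t) = 2 - 1*(-2) = 2 + 2 = 4)
b = 500 (b = -4*5*(-5)*5 = -(-100)*5 = -4*(-125) = 500)
f(S) = 504 + S (f(S) = (4 + S) + 500 = 504 + S)
f(-11 + 2) - J(-8) = (504 + (-11 + 2)) - 1*(-5) = (504 - 9) + 5 = 495 + 5 = 500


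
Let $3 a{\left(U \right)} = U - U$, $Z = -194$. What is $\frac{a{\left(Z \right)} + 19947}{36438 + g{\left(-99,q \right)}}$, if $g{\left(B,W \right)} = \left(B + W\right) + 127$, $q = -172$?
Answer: $\frac{6649}{12098} \approx 0.54959$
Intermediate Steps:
$g{\left(B,W \right)} = 127 + B + W$
$a{\left(U \right)} = 0$ ($a{\left(U \right)} = \frac{U - U}{3} = \frac{1}{3} \cdot 0 = 0$)
$\frac{a{\left(Z \right)} + 19947}{36438 + g{\left(-99,q \right)}} = \frac{0 + 19947}{36438 - 144} = \frac{19947}{36438 - 144} = \frac{19947}{36294} = 19947 \cdot \frac{1}{36294} = \frac{6649}{12098}$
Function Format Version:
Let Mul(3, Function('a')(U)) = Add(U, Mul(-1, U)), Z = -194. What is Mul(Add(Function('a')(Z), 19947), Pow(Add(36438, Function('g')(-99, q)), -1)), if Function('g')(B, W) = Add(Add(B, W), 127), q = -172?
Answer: Rational(6649, 12098) ≈ 0.54959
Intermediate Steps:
Function('g')(B, W) = Add(127, B, W)
Function('a')(U) = 0 (Function('a')(U) = Mul(Rational(1, 3), Add(U, Mul(-1, U))) = Mul(Rational(1, 3), 0) = 0)
Mul(Add(Function('a')(Z), 19947), Pow(Add(36438, Function('g')(-99, q)), -1)) = Mul(Add(0, 19947), Pow(Add(36438, Add(127, -99, -172)), -1)) = Mul(19947, Pow(Add(36438, -144), -1)) = Mul(19947, Pow(36294, -1)) = Mul(19947, Rational(1, 36294)) = Rational(6649, 12098)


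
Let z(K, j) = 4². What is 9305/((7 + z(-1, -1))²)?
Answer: 9305/529 ≈ 17.590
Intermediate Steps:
z(K, j) = 16
9305/((7 + z(-1, -1))²) = 9305/((7 + 16)²) = 9305/(23²) = 9305/529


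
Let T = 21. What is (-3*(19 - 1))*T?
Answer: -1134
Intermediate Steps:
(-3*(19 - 1))*T = -3*(19 - 1)*21 = -3*18*21 = -54*21 = -1134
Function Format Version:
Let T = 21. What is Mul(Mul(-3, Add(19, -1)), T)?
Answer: -1134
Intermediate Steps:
Mul(Mul(-3, Add(19, -1)), T) = Mul(Mul(-3, Add(19, -1)), 21) = Mul(Mul(-3, 18), 21) = Mul(-54, 21) = -1134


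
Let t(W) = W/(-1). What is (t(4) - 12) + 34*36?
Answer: 1208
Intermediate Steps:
t(W) = -W (t(W) = W*(-1) = -W)
(t(4) - 12) + 34*36 = (-1*4 - 12) + 34*36 = (-4 - 12) + 1224 = -16 + 1224 = 1208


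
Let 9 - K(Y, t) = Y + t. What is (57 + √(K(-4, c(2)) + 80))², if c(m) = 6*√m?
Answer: (57 + √3*√(31 - 2*√2))² ≈ 4381.5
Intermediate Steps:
K(Y, t) = 9 - Y - t (K(Y, t) = 9 - (Y + t) = 9 + (-Y - t) = 9 - Y - t)
(57 + √(K(-4, c(2)) + 80))² = (57 + √((9 - 1*(-4) - 6*√2) + 80))² = (57 + √((9 + 4 - 6*√2) + 80))² = (57 + √((13 - 6*√2) + 80))² = (57 + √(93 - 6*√2))²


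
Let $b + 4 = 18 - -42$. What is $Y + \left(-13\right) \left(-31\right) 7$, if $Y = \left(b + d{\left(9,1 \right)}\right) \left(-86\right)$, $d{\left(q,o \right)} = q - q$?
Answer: $-1995$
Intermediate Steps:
$b = 56$ ($b = -4 + \left(18 - -42\right) = -4 + \left(18 + 42\right) = -4 + 60 = 56$)
$d{\left(q,o \right)} = 0$
$Y = -4816$ ($Y = \left(56 + 0\right) \left(-86\right) = 56 \left(-86\right) = -4816$)
$Y + \left(-13\right) \left(-31\right) 7 = -4816 + \left(-13\right) \left(-31\right) 7 = -4816 + 403 \cdot 7 = -4816 + 2821 = -1995$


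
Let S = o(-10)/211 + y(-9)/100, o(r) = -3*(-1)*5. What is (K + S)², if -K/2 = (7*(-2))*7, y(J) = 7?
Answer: 17127819584929/445210000 ≈ 38471.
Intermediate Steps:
o(r) = 15 (o(r) = 3*5 = 15)
K = 196 (K = -2*7*(-2)*7 = -(-28)*7 = -2*(-98) = 196)
S = 2977/21100 (S = 15/211 + 7/100 = 2977/21100 ≈ 0.14109)
(K + S)² = (196 + 2977/21100)² = (4138577/21100)² = 17127819584929/445210000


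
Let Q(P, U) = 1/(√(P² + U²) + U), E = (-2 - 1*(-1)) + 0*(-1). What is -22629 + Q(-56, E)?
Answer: -70964543/3136 + √3137/3136 ≈ -22629.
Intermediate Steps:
E = -1 (E = (-2 + 1) + 0 = -1 + 0 = -1)
Q(P, U) = 1/(U + √(P² + U²))
-22629 + Q(-56, E) = -22629 + 1/(-1 + √((-56)² + (-1)²)) = -22629 + 1/(-1 + √(3136 + 1)) = -22629 + 1/(-1 + √3137)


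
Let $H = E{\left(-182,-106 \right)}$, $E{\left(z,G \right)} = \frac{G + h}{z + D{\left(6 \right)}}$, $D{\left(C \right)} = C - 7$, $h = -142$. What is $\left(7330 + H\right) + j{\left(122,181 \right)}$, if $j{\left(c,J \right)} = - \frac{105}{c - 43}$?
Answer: $\frac{105970187}{14457} \approx 7330.0$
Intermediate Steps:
$D{\left(C \right)} = -7 + C$ ($D{\left(C \right)} = C - 7 = -7 + C$)
$E{\left(z,G \right)} = \frac{-142 + G}{-1 + z}$ ($E{\left(z,G \right)} = \frac{G - 142}{z + \left(-7 + 6\right)} = \frac{-142 + G}{z - 1} = \frac{-142 + G}{-1 + z}$)
$H = \frac{248}{183}$ ($H = \frac{-142 - 106}{-1 - 182} = \frac{1}{-183} \left(-248\right) = \left(- \frac{1}{183}\right) \left(-248\right) = \frac{248}{183} \approx 1.3552$)
$j{\left(c,J \right)} = - \frac{105}{-43 + c}$
$\left(7330 + H\right) + j{\left(122,181 \right)} = \left(7330 + \frac{248}{183}\right) - \frac{105}{-43 + 122} = \frac{1341638}{183} - \frac{105}{79} = \frac{105970187}{14457}$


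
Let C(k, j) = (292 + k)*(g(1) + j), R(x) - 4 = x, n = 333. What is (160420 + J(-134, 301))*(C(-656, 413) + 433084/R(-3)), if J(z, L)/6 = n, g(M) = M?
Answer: 45864894184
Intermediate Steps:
R(x) = 4 + x
J(z, L) = 1998 (J(z, L) = 6*333 = 1998)
C(k, j) = (1 + j)*(292 + k) (C(k, j) = (292 + k)*(1 + j) = (1 + j)*(292 + k))
(160420 + J(-134, 301))*(C(-656, 413) + 433084/R(-3)) = (160420 + 1998)*((292 - 656 + 292*413 + 413*(-656)) + 433084/(4 - 3)) = 162418*((292 - 656 + 120596 - 270928) + 433084/1) = 162418*(-150696 + 433084*1) = 162418*(-150696 + 433084) = 162418*282388 = 45864894184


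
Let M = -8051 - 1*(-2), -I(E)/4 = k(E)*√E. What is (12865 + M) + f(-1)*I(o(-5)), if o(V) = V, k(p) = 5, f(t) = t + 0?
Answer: 4816 + 20*I*√5 ≈ 4816.0 + 44.721*I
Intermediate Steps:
f(t) = t
I(E) = -20*√E
M = -8049 (M = -8051 + 2 = -8049)
(12865 + M) + f(-1)*I(o(-5)) = (12865 - 8049) - (-20)*√(-5) = 4816 - (-20)*I*√5 = 4816 + 20*I*√5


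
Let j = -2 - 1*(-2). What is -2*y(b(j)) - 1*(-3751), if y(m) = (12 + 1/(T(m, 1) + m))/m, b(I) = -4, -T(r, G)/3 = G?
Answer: 52597/14 ≈ 3756.9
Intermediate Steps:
j = 0 (j = -2 + 2 = 0)
T(r, G) = -3*G
y(m) = (12 + 1/(-3 + m))/m (y(m) = (12 + 1/(-3*1 + m))/m = (12 + 1/(-3 + m))/m)
-2*y(b(j)) - 1*(-3751) = -2*(-35 + 12*(-4))/((-4)*(-3 - 4)) - 1*(-3751) = -(-1)*(-35 - 48)/(2*(-7)) + 3751 = -(-1)*(-1)*(-83)/(2*7) + 3751 = -2*(-83/28) + 3751 = 83/14 + 3751 = 52597/14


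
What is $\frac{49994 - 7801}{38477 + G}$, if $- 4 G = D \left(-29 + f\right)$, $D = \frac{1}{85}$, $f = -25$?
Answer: $\frac{7172810}{6541117} \approx 1.0966$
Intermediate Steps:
$D = \frac{1}{85} \approx 0.011765$
$G = \frac{27}{170}$ ($G = - \frac{\frac{1}{85} \left(-29 - 25\right)}{4} = - \frac{\frac{1}{85} \left(-54\right)}{4} = \left(- \frac{1}{4}\right) \left(- \frac{54}{85}\right) = \frac{27}{170} \approx 0.15882$)
$\frac{49994 - 7801}{38477 + G} = \frac{49994 - 7801}{38477 + \frac{27}{170}} = \frac{42193}{\frac{6541117}{170}} = 42193 \cdot \frac{170}{6541117} = \frac{7172810}{6541117}$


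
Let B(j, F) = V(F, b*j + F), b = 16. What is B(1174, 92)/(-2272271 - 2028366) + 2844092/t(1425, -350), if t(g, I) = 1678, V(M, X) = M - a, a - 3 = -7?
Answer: 6115703562758/3608234443 ≈ 1694.9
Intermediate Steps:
a = -4 (a = 3 - 7 = -4)
V(M, X) = 4 + M (V(M, X) = M - 1*(-4) = M + 4 = 4 + M)
B(j, F) = 4 + F
B(1174, 92)/(-2272271 - 2028366) + 2844092/t(1425, -350) = (4 + 92)/(-2272271 - 2028366) + 2844092/1678 = 96/(-4300637) + 2844092*(1/1678) = 96*(-1/4300637) + 1422046/839 = -96/4300637 + 1422046/839 = 6115703562758/3608234443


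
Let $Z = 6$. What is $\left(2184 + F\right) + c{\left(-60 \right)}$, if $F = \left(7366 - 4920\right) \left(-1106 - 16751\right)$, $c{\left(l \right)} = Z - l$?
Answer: $-43675972$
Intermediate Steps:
$c{\left(l \right)} = 6 - l$
$F = -43678222$ ($F = 2446 \left(-17857\right) = -43678222$)
$\left(2184 + F\right) + c{\left(-60 \right)} = \left(2184 - 43678222\right) + \left(6 - -60\right) = -43676038 + \left(6 + 60\right) = -43676038 + 66 = -43675972$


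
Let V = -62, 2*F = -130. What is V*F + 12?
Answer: 4042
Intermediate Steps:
F = -65 (F = (½)*(-130) = -65)
V*F + 12 = -62*(-65) + 12 = 4030 + 12 = 4042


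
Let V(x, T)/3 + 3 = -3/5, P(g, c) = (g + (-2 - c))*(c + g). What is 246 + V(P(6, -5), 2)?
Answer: 1176/5 ≈ 235.20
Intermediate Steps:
P(g, c) = (c + g)*(-2 + g - c) (P(g, c) = (-2 + g - c)*(c + g) = (c + g)*(-2 + g - c))
V(x, T) = -54/5 (V(x, T) = -9 + 3*(-3/5) = -9 + 3*(-3*⅕) = -9 + 3*(-⅗) = -9 - 9/5 = -54/5)
246 + V(P(6, -5), 2) = 246 - 54/5 = 1176/5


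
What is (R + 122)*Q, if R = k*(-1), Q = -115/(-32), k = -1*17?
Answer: 15985/32 ≈ 499.53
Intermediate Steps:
k = -17
Q = 115/32 (Q = -115*(-1/32) = 115/32 ≈ 3.5938)
R = 17 (R = -17*(-1) = 17)
(R + 122)*Q = (17 + 122)*(115/32) = 139*(115/32) = 15985/32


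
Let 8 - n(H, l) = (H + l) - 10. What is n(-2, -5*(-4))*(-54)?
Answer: 0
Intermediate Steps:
n(H, l) = 18 - H - l (n(H, l) = 8 - ((H + l) - 10) = 8 - (-10 + H + l) = 8 + (10 - H - l) = 18 - H - l)
n(-2, -5*(-4))*(-54) = (18 - 1*(-2) - (-5)*(-4))*(-54) = (18 + 2 - 1*20)*(-54) = (18 + 2 - 20)*(-54) = 0*(-54) = 0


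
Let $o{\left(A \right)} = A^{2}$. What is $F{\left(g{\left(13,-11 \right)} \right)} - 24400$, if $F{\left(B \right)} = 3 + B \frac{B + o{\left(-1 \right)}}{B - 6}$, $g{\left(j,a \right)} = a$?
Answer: $- \frac{414859}{17} \approx -24403.0$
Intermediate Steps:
$F{\left(B \right)} = 3 + \frac{B \left(1 + B\right)}{-6 + B}$ ($F{\left(B \right)} = 3 + B \frac{B + \left(-1\right)^{2}}{B - 6} = 3 + B \frac{B + 1}{-6 + B} = 3 + B \frac{1 + B}{-6 + B} = 3 + \frac{B \left(1 + B\right)}{-6 + B}$)
$F{\left(g{\left(13,-11 \right)} \right)} - 24400 = \frac{-18 + \left(-11\right)^{2} + 4 \left(-11\right)}{-6 - 11} - 24400 = \frac{-18 + 121 - 44}{-17} - 24400 = \left(- \frac{1}{17}\right) 59 - 24400 = - \frac{59}{17} - 24400 = - \frac{414859}{17}$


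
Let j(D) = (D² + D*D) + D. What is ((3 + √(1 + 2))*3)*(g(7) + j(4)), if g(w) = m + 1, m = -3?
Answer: 306 + 102*√3 ≈ 482.67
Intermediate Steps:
g(w) = -2 (g(w) = -3 + 1 = -2)
j(D) = D + 2*D² (j(D) = (D² + D²) + D = 2*D² + D = D + 2*D²)
((3 + √(1 + 2))*3)*(g(7) + j(4)) = ((3 + √(1 + 2))*3)*(-2 + 4*(1 + 2*4)) = ((3 + √3)*3)*(-2 + 4*(1 + 8)) = (9 + 3*√3)*(-2 + 4*9) = (9 + 3*√3)*(-2 + 36) = (9 + 3*√3)*34 = 306 + 102*√3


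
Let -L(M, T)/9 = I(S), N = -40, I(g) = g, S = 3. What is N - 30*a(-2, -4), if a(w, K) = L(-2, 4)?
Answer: 770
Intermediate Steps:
L(M, T) = -27 (L(M, T) = -9*3 = -27)
a(w, K) = -27
N - 30*a(-2, -4) = -40 - 30*(-27) = -40 + 810 = 770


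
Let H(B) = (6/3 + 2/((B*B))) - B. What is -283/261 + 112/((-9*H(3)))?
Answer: 3893/261 ≈ 14.916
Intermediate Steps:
H(B) = 2 - B + 2/B**2 (H(B) = (6*(1/3) + 2/(B**2)) - B = (2 + 2/B**2) - B = 2 - B + 2/B**2)
-283/261 + 112/((-9*H(3))) = -283/261 + 112/((-9*(2 - 1*3 + 2/3**2))) = -283*1/261 + 112/((-9*(2 - 3 + 2*(1/9)))) = -283/261 + 112/((-9*(2 - 3 + 2/9))) = -283/261 + 112/((-9*(-7/9))) = -283/261 + 112/7 = -283/261 + 112*(1/7) = -283/261 + 16 = 3893/261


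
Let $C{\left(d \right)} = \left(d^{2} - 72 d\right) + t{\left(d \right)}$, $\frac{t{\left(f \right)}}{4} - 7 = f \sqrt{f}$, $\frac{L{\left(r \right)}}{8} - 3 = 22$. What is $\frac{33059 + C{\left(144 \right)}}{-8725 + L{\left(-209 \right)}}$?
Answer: $- \frac{50367}{8525} \approx -5.9081$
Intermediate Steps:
$L{\left(r \right)} = 200$ ($L{\left(r \right)} = 24 + 8 \cdot 22 = 24 + 176 = 200$)
$t{\left(f \right)} = 28 + 4 f^{\frac{3}{2}}$ ($t{\left(f \right)} = 28 + 4 f \sqrt{f} = 28 + 4 f^{\frac{3}{2}}$)
$C{\left(d \right)} = 28 + d^{2} - 72 d + 4 d^{\frac{3}{2}}$ ($C{\left(d \right)} = \left(d^{2} - 72 d\right) + \left(28 + 4 d^{\frac{3}{2}}\right) = 28 + d^{2} - 72 d + 4 d^{\frac{3}{2}}$)
$\frac{33059 + C{\left(144 \right)}}{-8725 + L{\left(-209 \right)}} = \frac{33059 + \left(28 + 144^{2} - 10368 + 4 \cdot 144^{\frac{3}{2}}\right)}{-8725 + 200} = \frac{33059 + \left(28 + 20736 - 10368 + 4 \cdot 1728\right)}{-8525} = \left(33059 + \left(28 + 20736 - 10368 + 6912\right)\right) \left(- \frac{1}{8525}\right) = \left(33059 + 17308\right) \left(- \frac{1}{8525}\right) = 50367 \left(- \frac{1}{8525}\right) = - \frac{50367}{8525}$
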